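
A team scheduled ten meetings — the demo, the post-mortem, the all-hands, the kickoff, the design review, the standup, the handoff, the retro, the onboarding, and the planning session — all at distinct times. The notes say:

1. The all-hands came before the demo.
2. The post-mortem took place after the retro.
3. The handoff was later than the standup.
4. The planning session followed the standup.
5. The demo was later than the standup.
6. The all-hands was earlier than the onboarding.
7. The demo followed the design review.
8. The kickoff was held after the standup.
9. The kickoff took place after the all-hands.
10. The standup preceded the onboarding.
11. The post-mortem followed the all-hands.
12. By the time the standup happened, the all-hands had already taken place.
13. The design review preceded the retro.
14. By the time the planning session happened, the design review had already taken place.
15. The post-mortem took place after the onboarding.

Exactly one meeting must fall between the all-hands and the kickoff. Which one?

the standup

Tracing the constraints gives the all-hands → the standup → the kickoff, so the standup sits after the all-hands and before the kickoff.
No other meeting is forced both after the all-hands and before the kickoff.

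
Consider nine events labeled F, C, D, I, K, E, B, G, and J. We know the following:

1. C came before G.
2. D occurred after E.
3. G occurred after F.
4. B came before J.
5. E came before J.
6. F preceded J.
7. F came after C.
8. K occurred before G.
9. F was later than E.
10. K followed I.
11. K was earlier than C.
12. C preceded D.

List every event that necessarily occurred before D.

C, E, I, K

Directly stated before D: C and E.
I reaches D via I → K → C → D.
K reaches D via K → C → D.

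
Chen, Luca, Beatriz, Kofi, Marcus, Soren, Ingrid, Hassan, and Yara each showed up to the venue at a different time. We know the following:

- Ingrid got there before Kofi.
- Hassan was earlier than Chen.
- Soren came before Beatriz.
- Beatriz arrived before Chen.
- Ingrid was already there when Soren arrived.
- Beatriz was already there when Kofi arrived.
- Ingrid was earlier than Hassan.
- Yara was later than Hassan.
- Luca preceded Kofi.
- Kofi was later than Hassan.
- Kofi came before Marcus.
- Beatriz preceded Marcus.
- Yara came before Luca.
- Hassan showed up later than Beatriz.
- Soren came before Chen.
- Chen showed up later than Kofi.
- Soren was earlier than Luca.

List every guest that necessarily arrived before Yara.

Beatriz, Hassan, Ingrid, Soren

Directly stated before Yara: Hassan.
Beatriz reaches Yara via Beatriz → Hassan → Yara.
Ingrid reaches Yara via Ingrid → Hassan → Yara.
Soren reaches Yara via Soren → Beatriz → Hassan → Yara.
No chain forces Marcus (or any of the others) ahead of Yara.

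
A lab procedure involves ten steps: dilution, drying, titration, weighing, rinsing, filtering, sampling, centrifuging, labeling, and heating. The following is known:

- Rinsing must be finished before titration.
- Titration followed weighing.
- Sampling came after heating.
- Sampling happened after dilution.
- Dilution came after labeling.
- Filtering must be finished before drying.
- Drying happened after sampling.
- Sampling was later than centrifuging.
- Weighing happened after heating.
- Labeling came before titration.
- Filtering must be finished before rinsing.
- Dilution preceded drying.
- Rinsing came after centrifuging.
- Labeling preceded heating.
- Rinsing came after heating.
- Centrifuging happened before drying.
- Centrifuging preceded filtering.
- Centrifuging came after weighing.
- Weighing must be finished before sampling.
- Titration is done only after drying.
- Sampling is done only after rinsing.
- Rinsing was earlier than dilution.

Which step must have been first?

Labeling has a chain of constraints placing it before every other step, so labeling must be first.

labeling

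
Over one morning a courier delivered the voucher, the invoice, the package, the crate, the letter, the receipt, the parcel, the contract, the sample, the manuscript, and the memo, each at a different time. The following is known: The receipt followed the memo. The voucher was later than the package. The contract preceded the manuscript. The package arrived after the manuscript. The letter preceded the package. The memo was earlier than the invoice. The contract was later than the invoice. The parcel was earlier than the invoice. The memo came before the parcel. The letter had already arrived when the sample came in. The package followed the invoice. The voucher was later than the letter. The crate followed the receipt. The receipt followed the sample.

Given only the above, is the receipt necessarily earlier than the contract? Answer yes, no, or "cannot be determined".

No chain of stated constraints runs from the receipt to the contract, and none runs from the contract to the receipt either.
So the relative order of the receipt and the contract is not fixed by the given facts.

cannot be determined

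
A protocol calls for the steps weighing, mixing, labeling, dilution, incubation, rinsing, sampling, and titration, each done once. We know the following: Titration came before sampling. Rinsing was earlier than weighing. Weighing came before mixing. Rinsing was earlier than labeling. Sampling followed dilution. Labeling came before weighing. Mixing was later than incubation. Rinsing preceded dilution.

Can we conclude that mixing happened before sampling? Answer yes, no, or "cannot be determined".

No chain of stated constraints runs from mixing to sampling, and none runs from sampling to mixing either.
So the relative order of mixing and sampling is not fixed by the given facts.

cannot be determined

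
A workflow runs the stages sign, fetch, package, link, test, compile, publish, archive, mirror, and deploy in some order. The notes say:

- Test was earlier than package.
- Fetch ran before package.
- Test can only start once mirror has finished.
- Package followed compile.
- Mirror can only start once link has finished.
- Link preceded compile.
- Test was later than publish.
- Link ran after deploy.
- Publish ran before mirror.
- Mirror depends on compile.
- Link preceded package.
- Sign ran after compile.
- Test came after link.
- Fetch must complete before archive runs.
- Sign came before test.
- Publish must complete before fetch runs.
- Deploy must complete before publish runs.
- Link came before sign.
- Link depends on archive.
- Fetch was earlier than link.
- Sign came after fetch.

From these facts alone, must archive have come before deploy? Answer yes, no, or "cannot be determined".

no

Tracing the constraints gives deploy → publish → fetch → archive, so deploy must come before archive.
That means archive cannot be before deploy.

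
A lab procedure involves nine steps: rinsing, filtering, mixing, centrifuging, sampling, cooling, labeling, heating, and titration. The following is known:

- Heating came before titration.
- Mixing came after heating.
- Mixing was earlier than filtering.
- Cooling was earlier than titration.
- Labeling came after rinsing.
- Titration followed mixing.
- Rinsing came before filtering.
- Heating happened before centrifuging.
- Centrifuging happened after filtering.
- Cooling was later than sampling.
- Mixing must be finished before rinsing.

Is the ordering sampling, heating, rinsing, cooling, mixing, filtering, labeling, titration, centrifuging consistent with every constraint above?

The constraints require mixing before rinsing, but in the proposed sequence rinsing appears ahead of mixing. That one violation is enough.

no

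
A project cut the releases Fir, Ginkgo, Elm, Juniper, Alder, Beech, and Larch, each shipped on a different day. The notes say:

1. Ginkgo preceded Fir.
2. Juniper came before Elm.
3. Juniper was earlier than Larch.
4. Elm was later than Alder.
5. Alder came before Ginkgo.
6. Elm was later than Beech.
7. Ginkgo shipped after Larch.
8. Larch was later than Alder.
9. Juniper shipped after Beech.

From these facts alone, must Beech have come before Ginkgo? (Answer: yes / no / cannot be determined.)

yes

Chain the constraints: Beech → Juniper → Larch → Ginkgo. Each link is directly stated, so Beech comes before Ginkgo.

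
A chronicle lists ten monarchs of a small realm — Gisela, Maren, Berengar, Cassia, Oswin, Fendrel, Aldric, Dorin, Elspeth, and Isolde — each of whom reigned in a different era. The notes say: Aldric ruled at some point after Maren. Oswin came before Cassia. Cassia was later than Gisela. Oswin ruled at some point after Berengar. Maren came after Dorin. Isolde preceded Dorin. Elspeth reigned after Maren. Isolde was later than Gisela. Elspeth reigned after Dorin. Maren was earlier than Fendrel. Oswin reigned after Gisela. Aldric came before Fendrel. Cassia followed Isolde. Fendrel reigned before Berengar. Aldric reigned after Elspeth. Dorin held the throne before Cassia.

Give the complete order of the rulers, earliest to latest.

Gisela, Isolde, Dorin, Maren, Elspeth, Aldric, Fendrel, Berengar, Oswin, Cassia

The constraints fix every adjacent pair, so only one ordering works:
Gisela → Isolde → Dorin → Maren → Elspeth → Aldric → Fendrel → Berengar → Oswin → Cassia.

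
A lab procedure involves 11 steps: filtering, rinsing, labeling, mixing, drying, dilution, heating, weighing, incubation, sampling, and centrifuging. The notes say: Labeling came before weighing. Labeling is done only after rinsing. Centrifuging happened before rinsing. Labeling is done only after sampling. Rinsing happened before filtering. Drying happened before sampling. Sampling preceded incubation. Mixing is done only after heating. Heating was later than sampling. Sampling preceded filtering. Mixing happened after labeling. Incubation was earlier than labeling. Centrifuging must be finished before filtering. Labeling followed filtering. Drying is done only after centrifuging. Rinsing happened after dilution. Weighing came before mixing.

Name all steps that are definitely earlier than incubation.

centrifuging, drying, sampling

Directly stated before incubation: sampling.
Centrifuging reaches incubation via centrifuging → drying → sampling → incubation.
Drying reaches incubation via drying → sampling → incubation.
No chain forces dilution (or any of the others) ahead of incubation.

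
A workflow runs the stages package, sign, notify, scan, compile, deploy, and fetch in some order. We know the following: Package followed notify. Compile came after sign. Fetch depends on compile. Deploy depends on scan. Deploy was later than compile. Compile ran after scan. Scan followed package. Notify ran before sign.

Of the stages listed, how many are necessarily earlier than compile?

4

Directly stated before compile: scan and sign.
Notify reaches compile via notify → sign → compile.
Package reaches compile via package → scan → compile.
No chain forces fetch (or any of the others) ahead of compile.
That's notify, package, scan, and sign — 4 in all.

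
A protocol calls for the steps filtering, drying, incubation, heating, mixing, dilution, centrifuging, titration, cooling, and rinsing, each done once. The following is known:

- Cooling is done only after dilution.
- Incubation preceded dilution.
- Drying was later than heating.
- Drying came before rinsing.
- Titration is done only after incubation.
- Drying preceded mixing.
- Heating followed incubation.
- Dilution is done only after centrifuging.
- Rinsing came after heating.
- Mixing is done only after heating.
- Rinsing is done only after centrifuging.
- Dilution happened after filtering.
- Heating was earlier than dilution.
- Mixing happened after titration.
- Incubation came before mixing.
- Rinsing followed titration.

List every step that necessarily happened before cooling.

Directly stated before cooling: dilution.
Centrifuging reaches cooling via centrifuging → dilution → cooling.
Filtering reaches cooling via filtering → dilution → cooling.
Heating reaches cooling via heating → dilution → cooling.
Likewise incubation reaches cooling by chaining the stated constraints.
No chain forces mixing (or any of the others) ahead of cooling.

centrifuging, dilution, filtering, heating, incubation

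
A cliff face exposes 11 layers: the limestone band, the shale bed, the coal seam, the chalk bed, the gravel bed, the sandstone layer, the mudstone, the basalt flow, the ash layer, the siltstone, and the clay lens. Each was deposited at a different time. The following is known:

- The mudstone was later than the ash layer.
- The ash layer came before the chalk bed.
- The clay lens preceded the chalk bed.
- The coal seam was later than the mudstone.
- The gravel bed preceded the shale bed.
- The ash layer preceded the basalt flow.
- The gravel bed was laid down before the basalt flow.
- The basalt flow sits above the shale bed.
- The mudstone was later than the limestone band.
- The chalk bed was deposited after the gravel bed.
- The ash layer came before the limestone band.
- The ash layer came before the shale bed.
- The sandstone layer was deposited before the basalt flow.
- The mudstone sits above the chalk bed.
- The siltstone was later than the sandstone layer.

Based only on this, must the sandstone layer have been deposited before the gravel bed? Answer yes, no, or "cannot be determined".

cannot be determined

No chain of stated constraints runs from the sandstone layer to the gravel bed, and none runs from the gravel bed to the sandstone layer either.
So the relative order of the sandstone layer and the gravel bed is not fixed by the given facts.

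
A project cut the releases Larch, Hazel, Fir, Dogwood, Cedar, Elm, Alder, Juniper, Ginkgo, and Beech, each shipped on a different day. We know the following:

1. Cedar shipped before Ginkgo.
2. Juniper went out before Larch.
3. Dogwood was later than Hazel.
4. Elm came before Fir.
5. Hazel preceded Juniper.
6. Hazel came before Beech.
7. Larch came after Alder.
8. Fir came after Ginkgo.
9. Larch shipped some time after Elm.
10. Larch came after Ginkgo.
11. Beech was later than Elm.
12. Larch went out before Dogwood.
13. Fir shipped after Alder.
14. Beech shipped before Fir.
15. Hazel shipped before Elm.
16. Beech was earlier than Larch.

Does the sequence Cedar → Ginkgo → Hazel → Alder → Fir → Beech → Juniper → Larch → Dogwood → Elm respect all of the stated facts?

The constraints require Elm before Beech, but in the proposed sequence Beech appears ahead of Elm. That one violation is enough.

no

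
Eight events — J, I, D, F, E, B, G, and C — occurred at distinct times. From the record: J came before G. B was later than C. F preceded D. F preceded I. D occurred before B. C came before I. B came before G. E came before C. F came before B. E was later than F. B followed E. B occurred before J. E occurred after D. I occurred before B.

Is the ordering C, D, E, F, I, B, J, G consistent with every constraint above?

The constraints require F before D, but in the proposed sequence D appears ahead of F. That one violation is enough.

no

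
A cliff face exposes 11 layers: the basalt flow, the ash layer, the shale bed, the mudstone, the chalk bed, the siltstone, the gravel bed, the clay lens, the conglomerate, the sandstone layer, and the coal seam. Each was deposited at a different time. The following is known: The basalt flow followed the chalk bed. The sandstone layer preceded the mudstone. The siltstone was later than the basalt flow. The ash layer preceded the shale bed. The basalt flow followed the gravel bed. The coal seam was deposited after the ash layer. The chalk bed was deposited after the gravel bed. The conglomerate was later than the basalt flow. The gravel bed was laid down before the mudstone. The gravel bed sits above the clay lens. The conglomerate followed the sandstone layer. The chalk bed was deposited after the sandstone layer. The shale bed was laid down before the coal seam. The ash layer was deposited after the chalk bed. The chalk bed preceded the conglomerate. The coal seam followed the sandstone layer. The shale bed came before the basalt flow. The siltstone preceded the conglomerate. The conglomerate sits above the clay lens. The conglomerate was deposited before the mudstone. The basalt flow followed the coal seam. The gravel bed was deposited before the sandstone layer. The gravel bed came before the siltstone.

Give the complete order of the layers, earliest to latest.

The constraints fix every adjacent pair, so only one ordering works:
the clay lens → the gravel bed → the sandstone layer → the chalk bed → the ash layer → the shale bed → the coal seam → the basalt flow → the siltstone → the conglomerate → the mudstone.

the clay lens, the gravel bed, the sandstone layer, the chalk bed, the ash layer, the shale bed, the coal seam, the basalt flow, the siltstone, the conglomerate, the mudstone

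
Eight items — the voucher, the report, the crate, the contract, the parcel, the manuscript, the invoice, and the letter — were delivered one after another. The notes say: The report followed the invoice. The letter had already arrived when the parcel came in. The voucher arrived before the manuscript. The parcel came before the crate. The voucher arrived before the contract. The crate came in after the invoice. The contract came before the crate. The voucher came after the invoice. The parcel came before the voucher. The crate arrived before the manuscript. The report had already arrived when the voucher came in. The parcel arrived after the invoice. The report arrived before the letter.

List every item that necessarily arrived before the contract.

the invoice, the letter, the parcel, the report, the voucher

Directly stated before the contract: the voucher.
The invoice reaches the contract via the invoice → the voucher → the contract.
The letter reaches the contract via the letter → the parcel → the voucher → the contract.
The parcel reaches the contract via the parcel → the voucher → the contract.
Likewise the report reaches the contract by chaining the stated constraints.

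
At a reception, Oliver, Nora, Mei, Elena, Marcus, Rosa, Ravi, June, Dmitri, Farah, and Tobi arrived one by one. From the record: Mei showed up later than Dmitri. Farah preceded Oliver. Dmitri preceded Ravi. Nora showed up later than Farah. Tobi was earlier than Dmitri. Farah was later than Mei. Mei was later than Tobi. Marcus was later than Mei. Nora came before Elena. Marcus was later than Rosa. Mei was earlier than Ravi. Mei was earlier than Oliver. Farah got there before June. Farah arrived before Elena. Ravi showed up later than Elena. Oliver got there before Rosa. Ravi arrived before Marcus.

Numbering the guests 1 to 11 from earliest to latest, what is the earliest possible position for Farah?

Dmitri, Mei, and Tobi must all come before Farah — 3 forced predecessors.
Nothing else is forced ahead of Farah, so their earliest slot is position 3 + 1 = 4.

4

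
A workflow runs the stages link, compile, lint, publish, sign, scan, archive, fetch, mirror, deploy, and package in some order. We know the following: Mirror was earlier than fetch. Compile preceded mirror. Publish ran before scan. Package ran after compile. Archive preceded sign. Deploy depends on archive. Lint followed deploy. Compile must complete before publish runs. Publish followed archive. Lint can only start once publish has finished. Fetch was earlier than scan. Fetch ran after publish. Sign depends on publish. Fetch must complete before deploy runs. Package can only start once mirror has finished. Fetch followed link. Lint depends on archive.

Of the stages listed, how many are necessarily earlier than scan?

Directly stated before scan: fetch and publish.
Archive reaches scan via archive → publish → scan.
Compile reaches scan via compile → publish → scan.
Link reaches scan via link → fetch → scan.
Likewise mirror reaches scan by chaining the stated constraints.
No chain forces deploy (or any of the others) ahead of scan.
That's archive, compile, fetch, link, mirror, and publish — 6 in all.

6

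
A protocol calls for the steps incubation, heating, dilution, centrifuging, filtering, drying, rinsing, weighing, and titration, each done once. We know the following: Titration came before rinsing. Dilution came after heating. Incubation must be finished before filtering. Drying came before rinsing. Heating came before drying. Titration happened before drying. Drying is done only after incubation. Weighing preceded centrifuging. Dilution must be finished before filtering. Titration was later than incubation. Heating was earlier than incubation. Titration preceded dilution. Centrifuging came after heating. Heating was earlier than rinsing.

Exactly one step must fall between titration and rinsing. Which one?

Tracing the constraints gives titration → drying → rinsing, so drying sits after titration and before rinsing.
No other step is forced both after titration and before rinsing.

drying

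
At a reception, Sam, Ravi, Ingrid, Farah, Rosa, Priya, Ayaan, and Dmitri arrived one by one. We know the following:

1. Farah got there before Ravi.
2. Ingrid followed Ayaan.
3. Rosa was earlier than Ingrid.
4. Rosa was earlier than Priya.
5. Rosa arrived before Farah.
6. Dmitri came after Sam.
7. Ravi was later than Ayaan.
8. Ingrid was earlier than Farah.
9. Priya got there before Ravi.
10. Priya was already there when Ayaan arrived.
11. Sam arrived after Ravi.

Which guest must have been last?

Dmitri

Every other guest has a chain of constraints placing them before Dmitri, so Dmitri is last.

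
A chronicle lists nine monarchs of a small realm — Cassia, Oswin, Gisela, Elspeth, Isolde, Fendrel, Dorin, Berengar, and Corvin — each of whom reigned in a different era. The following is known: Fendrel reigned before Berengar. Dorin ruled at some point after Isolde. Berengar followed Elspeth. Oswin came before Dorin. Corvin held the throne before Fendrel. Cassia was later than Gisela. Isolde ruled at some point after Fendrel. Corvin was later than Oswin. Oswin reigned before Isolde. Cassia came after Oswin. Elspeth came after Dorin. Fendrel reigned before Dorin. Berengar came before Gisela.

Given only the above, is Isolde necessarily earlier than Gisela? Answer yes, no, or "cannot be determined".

Chain the constraints: Isolde → Dorin → Elspeth → Berengar → Gisela. Each link is directly stated, so Isolde comes before Gisela.

yes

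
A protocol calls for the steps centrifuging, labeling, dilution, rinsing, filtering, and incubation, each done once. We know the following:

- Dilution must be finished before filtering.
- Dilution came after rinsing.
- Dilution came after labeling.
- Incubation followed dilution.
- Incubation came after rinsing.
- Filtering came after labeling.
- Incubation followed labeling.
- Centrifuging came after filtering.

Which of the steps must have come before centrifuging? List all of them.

dilution, filtering, labeling, rinsing

Directly stated before centrifuging: filtering.
Dilution reaches centrifuging via dilution → filtering → centrifuging.
Labeling reaches centrifuging via labeling → filtering → centrifuging.
Rinsing reaches centrifuging via rinsing → dilution → filtering → centrifuging.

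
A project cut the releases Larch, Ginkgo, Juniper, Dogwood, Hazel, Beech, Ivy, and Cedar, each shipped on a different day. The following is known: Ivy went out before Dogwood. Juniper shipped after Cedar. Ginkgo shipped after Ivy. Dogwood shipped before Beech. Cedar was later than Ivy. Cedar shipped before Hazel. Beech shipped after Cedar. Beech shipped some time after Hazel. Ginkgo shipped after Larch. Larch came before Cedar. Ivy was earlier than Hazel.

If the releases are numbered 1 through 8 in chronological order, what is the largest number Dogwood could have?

Dogwood must come before Beech — 1 release forced after it.
Everything else can be placed before Dogwood in some valid order, so Dogwood can sit as late as position 8 − 1 = 7.

7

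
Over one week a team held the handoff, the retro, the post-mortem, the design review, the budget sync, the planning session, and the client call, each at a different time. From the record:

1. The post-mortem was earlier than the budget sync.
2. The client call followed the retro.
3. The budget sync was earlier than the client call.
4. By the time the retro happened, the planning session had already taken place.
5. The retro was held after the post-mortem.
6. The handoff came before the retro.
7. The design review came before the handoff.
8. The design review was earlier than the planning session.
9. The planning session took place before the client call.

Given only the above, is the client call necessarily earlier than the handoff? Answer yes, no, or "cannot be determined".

Tracing the constraints gives the handoff → the retro → the client call, so the handoff must come before the client call.
That means the client call cannot be before the handoff.

no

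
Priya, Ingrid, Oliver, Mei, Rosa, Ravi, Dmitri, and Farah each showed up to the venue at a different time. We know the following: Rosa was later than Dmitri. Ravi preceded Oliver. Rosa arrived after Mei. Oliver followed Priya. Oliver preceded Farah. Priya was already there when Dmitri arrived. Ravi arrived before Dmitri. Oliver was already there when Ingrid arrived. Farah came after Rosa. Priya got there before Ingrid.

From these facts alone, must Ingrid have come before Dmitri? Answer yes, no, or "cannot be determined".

cannot be determined

No chain of stated constraints runs from Ingrid to Dmitri, and none runs from Dmitri to Ingrid either.
So the relative order of Ingrid and Dmitri is not fixed by the given facts.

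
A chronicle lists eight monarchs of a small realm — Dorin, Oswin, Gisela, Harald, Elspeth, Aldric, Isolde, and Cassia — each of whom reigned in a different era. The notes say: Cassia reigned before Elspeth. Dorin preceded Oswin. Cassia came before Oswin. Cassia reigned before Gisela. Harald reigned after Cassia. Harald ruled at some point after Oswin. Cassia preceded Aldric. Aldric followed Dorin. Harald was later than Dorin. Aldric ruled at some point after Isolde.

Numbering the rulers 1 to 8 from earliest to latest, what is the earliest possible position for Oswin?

Cassia and Dorin must both come before Oswin — 2 forced predecessors.
Nothing else is forced ahead of Oswin, so their earliest slot is position 2 + 1 = 3.

3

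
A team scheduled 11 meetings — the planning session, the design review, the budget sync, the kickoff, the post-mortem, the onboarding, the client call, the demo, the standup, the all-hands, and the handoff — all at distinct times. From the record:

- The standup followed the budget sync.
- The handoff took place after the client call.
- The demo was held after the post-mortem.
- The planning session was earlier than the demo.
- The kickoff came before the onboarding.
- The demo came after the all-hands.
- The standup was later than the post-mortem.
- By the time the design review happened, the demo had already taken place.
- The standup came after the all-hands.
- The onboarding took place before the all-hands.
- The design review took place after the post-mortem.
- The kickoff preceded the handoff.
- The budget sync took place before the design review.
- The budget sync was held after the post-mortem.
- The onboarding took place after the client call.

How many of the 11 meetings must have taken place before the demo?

6

Directly stated before the demo: the all-hands, the planning session, and the post-mortem.
The client call reaches the demo via the client call → the onboarding → the all-hands → the demo.
The kickoff reaches the demo via the kickoff → the onboarding → the all-hands → the demo.
The onboarding reaches the demo via the onboarding → the all-hands → the demo.
No chain forces the handoff (or any of the others) ahead of the demo.
That's the all-hands, the client call, the kickoff, the onboarding, the planning session, and the post-mortem — 6 in all.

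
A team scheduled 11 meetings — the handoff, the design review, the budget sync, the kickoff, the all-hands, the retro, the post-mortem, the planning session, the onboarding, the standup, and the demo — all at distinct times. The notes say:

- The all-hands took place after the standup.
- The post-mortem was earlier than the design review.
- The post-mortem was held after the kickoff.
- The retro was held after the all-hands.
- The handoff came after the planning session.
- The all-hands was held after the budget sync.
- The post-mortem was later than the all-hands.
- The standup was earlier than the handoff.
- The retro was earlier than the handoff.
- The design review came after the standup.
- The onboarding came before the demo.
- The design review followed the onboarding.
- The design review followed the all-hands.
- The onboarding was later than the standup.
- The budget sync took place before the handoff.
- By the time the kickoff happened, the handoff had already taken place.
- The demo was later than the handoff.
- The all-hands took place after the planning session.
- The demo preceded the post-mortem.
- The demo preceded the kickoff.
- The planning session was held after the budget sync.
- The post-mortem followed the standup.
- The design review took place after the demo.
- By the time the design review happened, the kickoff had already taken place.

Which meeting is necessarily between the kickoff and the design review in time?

the post-mortem

Tracing the constraints gives the kickoff → the post-mortem → the design review, so the post-mortem sits after the kickoff and before the design review.
No other meeting is forced both after the kickoff and before the design review.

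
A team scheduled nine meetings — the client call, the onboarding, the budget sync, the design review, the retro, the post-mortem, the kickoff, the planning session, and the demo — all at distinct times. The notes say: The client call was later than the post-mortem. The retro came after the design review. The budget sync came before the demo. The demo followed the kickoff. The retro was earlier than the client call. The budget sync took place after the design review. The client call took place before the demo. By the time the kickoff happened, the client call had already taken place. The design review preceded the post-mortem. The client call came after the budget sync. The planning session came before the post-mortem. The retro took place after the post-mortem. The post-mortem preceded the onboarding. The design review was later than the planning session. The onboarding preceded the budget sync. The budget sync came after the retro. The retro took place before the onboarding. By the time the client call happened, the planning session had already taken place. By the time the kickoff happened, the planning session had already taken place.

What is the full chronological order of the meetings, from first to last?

The constraints fix every adjacent pair, so only one ordering works:
the planning session → the design review → the post-mortem → the retro → the onboarding → the budget sync → the client call → the kickoff → the demo.

the planning session, the design review, the post-mortem, the retro, the onboarding, the budget sync, the client call, the kickoff, the demo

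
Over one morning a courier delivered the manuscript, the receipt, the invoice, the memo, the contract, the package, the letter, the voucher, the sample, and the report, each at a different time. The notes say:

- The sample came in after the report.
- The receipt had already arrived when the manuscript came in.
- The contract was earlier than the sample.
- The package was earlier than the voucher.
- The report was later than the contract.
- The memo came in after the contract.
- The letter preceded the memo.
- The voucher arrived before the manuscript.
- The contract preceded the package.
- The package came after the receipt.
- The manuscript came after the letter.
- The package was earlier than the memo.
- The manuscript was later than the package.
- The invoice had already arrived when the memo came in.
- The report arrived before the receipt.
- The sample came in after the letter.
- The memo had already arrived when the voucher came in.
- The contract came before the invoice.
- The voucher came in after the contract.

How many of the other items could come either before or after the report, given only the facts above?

Forced before the report: the contract; forced after the report: the manuscript, the memo, the package, the receipt, the sample, and the voucher.
That leaves the invoice and the letter with no forced order relative to the report — 2.

2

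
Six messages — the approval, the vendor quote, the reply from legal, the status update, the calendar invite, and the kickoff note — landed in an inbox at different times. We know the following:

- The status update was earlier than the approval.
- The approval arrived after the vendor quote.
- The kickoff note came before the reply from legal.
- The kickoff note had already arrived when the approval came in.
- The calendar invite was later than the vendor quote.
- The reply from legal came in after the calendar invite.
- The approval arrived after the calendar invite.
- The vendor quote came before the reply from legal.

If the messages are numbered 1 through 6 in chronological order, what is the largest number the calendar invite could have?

The calendar invite must come before the approval and the reply from legal — 2 messages forced after it.
Everything else can be placed before the calendar invite in some valid order, so the calendar invite can sit as late as position 6 − 2 = 4.

4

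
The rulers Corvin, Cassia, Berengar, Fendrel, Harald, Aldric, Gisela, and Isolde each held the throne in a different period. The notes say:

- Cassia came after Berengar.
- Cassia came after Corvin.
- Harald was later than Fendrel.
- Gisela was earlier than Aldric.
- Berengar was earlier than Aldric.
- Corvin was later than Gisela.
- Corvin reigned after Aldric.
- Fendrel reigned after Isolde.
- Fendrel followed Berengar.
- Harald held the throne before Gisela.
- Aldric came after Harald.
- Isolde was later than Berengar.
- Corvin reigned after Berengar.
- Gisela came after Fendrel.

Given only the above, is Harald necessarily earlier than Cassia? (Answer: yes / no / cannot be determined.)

yes

Chain the constraints: Harald → Aldric → Corvin → Cassia. Each link is directly stated, so Harald comes before Cassia.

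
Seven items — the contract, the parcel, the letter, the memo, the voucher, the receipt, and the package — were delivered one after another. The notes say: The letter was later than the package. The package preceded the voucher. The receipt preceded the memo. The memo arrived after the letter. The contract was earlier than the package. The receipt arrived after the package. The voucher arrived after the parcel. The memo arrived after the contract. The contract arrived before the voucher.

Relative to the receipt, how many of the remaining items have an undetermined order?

Forced before the receipt: the contract and the package; forced after the receipt: the memo.
That leaves the letter, the parcel, and the voucher with no forced order relative to the receipt — 3.

3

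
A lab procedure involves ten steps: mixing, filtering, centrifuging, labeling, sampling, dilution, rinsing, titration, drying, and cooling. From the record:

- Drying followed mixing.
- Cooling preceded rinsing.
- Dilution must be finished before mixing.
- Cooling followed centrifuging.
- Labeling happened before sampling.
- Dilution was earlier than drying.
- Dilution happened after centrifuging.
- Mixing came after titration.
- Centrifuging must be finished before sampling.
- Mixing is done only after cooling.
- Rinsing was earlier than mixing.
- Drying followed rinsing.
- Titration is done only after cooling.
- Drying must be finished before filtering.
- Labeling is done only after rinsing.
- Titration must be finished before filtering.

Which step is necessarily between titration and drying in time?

Tracing the constraints gives titration → mixing → drying, so mixing sits after titration and before drying.
No other step is forced both after titration and before drying.

mixing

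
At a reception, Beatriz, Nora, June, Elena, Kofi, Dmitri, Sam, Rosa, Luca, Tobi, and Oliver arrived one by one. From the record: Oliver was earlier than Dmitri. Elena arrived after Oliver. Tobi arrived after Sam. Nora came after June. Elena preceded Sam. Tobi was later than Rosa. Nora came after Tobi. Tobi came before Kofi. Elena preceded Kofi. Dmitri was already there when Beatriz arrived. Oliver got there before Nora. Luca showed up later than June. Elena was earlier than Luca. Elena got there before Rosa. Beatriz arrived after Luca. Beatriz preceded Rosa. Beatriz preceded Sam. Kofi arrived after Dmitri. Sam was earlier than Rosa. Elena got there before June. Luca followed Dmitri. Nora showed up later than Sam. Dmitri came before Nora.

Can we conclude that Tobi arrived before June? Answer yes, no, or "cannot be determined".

no

Tracing the constraints gives June → Luca → Beatriz → Sam → Tobi, so June must come before Tobi.
That means Tobi cannot be before June.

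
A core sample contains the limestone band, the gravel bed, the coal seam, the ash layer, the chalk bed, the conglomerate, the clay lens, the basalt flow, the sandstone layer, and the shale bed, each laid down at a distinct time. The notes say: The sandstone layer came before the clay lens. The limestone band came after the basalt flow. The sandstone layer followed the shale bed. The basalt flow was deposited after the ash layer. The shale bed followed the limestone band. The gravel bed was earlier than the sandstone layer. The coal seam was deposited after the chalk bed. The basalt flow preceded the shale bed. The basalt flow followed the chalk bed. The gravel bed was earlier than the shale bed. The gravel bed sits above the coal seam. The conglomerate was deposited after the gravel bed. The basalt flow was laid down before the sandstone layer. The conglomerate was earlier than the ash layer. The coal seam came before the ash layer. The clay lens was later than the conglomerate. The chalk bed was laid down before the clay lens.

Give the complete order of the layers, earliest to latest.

The constraints fix every adjacent pair, so only one ordering works:
the chalk bed → the coal seam → the gravel bed → the conglomerate → the ash layer → the basalt flow → the limestone band → the shale bed → the sandstone layer → the clay lens.

the chalk bed, the coal seam, the gravel bed, the conglomerate, the ash layer, the basalt flow, the limestone band, the shale bed, the sandstone layer, the clay lens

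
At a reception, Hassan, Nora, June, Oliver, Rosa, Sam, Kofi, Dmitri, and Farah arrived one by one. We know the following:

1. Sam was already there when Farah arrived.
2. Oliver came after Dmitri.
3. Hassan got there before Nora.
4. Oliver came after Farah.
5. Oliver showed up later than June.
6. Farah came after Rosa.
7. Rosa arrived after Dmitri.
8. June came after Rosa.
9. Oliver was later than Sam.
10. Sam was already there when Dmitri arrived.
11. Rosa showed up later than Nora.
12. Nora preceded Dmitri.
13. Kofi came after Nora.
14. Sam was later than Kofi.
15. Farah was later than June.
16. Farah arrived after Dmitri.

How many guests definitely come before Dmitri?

Directly stated before Dmitri: Nora and Sam.
Hassan reaches Dmitri via Hassan → Nora → Dmitri.
Kofi reaches Dmitri via Kofi → Sam → Dmitri.
That's Hassan, Kofi, Nora, and Sam — 4 in all.

4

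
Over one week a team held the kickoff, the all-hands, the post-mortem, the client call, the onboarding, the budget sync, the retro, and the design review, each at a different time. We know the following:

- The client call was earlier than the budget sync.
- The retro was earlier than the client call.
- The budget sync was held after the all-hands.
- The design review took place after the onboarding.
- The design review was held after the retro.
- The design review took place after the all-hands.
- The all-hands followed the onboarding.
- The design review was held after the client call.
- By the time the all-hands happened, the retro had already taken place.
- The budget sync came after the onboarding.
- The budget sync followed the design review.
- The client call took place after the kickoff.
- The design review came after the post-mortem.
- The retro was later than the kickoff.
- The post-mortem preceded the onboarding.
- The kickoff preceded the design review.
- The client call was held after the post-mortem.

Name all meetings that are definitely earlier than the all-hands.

the kickoff, the onboarding, the post-mortem, the retro

Directly stated before the all-hands: the onboarding and the retro.
The kickoff reaches the all-hands via the kickoff → the retro → the all-hands.
The post-mortem reaches the all-hands via the post-mortem → the onboarding → the all-hands.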